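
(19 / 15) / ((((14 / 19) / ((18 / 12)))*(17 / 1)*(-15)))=-361 / 35700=-0.01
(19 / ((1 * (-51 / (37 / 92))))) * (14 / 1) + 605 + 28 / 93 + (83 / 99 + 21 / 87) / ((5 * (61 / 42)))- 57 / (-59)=604.32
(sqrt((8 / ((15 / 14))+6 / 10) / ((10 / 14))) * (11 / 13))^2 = 102487 / 12675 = 8.09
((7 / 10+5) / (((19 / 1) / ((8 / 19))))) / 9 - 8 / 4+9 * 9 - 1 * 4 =21379 / 285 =75.01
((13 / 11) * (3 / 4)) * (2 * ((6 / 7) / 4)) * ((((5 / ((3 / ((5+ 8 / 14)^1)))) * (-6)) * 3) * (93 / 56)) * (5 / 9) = -3536325 / 60368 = -58.58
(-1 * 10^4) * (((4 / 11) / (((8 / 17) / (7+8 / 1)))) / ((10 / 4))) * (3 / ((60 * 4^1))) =-6375 / 11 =-579.55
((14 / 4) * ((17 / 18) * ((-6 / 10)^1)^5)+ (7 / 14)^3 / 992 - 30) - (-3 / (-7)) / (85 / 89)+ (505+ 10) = 1429249475427 / 2951200000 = 484.29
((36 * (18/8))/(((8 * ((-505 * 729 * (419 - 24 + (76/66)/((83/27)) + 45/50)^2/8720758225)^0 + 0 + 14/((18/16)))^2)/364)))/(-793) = -45927/1786202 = -0.03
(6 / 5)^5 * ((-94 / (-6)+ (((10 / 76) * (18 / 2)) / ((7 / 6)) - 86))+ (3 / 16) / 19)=-14335866 / 83125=-172.46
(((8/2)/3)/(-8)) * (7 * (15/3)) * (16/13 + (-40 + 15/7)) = 5555/26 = 213.65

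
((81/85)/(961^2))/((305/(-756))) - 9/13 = -215481333393/311249665025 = -0.69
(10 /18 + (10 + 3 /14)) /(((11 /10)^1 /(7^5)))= 164553.38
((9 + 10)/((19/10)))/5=2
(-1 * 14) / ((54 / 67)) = -469 / 27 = -17.37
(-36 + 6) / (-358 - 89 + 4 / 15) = 450 / 6701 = 0.07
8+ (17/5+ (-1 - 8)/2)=69/10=6.90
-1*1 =-1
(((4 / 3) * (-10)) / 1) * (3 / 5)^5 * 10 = -1296 / 125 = -10.37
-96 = -96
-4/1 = -4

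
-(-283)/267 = 283/267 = 1.06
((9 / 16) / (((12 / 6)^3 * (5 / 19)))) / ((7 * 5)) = 171 / 22400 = 0.01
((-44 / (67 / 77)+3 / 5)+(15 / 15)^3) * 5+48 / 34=-277260 / 1139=-243.42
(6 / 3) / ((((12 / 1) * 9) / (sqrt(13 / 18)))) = 0.02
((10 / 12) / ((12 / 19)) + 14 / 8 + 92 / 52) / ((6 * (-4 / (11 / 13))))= -49819 / 292032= -0.17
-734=-734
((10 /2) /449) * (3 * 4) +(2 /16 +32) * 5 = 160.76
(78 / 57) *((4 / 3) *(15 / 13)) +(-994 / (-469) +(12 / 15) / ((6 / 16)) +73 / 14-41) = -7866911 / 267330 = -29.43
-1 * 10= -10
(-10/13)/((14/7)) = -5/13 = -0.38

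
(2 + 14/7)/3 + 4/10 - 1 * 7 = -79/15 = -5.27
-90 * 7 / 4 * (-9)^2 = -25515 / 2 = -12757.50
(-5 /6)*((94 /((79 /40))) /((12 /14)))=-32900 /711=-46.27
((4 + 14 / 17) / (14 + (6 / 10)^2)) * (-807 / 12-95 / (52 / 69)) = -14350 / 221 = -64.93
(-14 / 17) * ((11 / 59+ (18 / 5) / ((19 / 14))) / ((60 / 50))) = -111391 / 57171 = -1.95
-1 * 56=-56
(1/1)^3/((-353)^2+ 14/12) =6/747661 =0.00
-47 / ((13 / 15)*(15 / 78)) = -282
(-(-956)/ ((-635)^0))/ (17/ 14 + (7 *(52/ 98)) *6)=40.68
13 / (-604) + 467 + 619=655931 / 604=1085.98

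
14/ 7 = 2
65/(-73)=-65/73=-0.89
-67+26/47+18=-2277/47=-48.45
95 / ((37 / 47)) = 4465 / 37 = 120.68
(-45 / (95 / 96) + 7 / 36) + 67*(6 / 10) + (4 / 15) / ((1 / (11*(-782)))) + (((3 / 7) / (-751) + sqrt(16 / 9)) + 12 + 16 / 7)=-8210361371 / 3595788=-2283.33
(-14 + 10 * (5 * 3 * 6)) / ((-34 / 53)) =-1381.12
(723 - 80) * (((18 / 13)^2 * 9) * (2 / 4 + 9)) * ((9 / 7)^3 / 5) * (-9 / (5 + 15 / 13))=-58433532273 / 891800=-65523.14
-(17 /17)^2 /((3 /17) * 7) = -17 /21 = -0.81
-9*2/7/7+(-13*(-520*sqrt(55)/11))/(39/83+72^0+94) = -18/49+140270*sqrt(55)/21791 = 47.37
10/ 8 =5/ 4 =1.25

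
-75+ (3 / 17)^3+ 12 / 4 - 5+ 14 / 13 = -4848780 / 63869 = -75.92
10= 10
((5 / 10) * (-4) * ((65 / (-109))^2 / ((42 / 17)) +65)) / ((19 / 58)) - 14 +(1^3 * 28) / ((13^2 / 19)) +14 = -316111216802 / 801147711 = -394.57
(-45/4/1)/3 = -15/4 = -3.75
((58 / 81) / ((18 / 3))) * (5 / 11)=145 / 2673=0.05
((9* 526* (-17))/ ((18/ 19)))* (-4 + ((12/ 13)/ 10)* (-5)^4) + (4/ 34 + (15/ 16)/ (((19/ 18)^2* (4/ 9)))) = -5822233354373/ 1276496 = -4561105.84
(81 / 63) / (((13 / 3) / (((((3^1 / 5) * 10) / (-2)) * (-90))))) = 7290 / 91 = 80.11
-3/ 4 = -0.75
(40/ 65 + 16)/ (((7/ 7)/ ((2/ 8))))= 54/ 13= 4.15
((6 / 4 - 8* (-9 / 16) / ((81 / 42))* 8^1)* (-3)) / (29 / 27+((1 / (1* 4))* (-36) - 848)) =3267 / 46220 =0.07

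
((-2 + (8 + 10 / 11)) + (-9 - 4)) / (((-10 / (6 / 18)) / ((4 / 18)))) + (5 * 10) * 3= 222817 / 1485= 150.05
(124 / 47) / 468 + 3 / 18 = 1895 / 10998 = 0.17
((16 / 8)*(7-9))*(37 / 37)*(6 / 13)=-24 / 13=-1.85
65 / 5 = 13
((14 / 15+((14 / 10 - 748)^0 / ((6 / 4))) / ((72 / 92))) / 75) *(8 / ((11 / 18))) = 3856 / 12375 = 0.31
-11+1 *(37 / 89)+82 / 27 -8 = -37360 / 2403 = -15.55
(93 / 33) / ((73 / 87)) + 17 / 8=5.48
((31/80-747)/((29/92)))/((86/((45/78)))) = -4121301/259376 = -15.89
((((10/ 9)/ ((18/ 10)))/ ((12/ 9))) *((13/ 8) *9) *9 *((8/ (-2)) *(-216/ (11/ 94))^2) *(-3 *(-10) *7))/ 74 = -10551085272000/ 4477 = -2356731130.67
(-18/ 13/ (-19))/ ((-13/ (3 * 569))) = -30726/ 3211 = -9.57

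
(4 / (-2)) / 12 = -1 / 6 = -0.17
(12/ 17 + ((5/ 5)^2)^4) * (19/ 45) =551/ 765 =0.72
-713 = -713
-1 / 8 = -0.12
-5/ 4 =-1.25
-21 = -21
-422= -422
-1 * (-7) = 7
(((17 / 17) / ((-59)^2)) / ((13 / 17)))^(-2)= 2047834009 / 289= 7085930.83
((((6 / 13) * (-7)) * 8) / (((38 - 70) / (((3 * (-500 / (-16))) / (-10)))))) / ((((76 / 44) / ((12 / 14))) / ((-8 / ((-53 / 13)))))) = -7425 / 1007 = -7.37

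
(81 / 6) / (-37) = -27 / 74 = -0.36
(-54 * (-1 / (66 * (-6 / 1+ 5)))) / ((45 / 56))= -56 / 55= -1.02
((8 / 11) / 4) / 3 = 2 / 33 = 0.06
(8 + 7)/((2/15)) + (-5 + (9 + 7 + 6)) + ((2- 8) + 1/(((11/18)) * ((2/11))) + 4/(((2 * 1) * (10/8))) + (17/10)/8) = 2149/16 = 134.31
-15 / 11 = -1.36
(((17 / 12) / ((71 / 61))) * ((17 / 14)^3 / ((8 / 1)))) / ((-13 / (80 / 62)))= -25473905 / 942168864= -0.03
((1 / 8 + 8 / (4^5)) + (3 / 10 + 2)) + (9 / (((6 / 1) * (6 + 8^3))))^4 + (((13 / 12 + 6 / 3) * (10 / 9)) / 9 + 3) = 8136746863430957 / 1399636628893440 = 5.81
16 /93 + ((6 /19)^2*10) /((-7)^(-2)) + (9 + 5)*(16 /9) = 7445672 /100719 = 73.93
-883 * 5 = -4415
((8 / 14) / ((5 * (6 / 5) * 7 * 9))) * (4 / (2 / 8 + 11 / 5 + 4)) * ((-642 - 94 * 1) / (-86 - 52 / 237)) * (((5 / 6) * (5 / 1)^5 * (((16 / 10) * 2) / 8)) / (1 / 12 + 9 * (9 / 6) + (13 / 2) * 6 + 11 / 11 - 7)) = 58144000000 / 324910316367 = 0.18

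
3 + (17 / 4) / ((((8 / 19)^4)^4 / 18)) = 78393359.30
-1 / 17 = -0.06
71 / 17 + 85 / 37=4072 / 629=6.47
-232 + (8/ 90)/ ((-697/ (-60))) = -485096/ 2091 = -231.99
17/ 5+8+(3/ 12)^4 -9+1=4357/ 1280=3.40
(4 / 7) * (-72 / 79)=-288 / 553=-0.52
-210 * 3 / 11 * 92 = -57960 / 11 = -5269.09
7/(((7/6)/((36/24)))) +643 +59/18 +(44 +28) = 13091/18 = 727.28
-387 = -387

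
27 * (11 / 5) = 297 / 5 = 59.40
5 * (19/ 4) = 95/ 4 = 23.75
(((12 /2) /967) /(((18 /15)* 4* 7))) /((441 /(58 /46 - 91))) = -860 /22885989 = -0.00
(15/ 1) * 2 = 30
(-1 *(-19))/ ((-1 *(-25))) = 19/ 25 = 0.76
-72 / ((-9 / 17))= 136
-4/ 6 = -2/ 3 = -0.67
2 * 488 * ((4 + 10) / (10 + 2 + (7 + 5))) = 1708 / 3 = 569.33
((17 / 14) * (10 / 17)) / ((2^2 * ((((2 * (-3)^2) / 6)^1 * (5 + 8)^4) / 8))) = 10 / 599781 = 0.00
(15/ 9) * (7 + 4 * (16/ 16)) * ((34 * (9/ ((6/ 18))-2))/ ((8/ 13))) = 303875/ 12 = 25322.92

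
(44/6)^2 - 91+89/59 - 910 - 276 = -648730/531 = -1221.71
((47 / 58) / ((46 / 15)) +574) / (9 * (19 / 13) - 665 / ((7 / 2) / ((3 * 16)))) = -19917781 / 315861852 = -0.06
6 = 6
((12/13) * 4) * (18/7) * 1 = 864/91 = 9.49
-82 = -82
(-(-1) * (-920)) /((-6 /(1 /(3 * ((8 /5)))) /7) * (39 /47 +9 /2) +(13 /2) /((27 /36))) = 2270100 /32723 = 69.37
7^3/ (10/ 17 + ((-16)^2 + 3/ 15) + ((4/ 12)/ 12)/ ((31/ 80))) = 8134245/ 6091433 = 1.34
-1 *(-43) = 43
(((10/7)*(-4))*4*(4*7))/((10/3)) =-192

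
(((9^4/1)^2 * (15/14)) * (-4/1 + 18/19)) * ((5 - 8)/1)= 56175970905/133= 422375721.09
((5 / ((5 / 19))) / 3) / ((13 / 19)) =361 / 39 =9.26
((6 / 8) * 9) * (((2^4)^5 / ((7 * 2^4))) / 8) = 55296 / 7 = 7899.43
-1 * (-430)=430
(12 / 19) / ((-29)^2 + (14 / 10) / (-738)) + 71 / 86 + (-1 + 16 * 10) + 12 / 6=820583208789 / 5070764422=161.83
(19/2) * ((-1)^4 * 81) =1539/2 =769.50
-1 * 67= -67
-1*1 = -1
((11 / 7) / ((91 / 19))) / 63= 209 / 40131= 0.01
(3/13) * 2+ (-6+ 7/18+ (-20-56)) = -18989/234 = -81.15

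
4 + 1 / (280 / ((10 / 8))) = 897 / 224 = 4.00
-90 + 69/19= -1641/19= -86.37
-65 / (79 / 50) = -3250 / 79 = -41.14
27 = 27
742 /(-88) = -371 /44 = -8.43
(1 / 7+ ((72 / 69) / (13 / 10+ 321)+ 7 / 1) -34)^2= 194172296823184 / 269260323409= 721.13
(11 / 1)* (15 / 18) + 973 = 5893 / 6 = 982.17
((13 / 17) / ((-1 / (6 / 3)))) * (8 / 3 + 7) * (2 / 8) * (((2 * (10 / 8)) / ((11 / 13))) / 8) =-24505 / 17952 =-1.37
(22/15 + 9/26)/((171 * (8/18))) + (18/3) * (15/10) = 267467/29640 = 9.02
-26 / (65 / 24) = -48 / 5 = -9.60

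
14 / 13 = 1.08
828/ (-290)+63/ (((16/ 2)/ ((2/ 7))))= -351/ 580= -0.61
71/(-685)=-71/685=-0.10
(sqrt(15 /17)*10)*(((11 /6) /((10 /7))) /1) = 77*sqrt(255) /102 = 12.05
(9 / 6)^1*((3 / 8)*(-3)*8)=-27 / 2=-13.50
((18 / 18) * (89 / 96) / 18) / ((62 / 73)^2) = 474281 / 6642432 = 0.07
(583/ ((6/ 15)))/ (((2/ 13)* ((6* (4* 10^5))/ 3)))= 7579/ 640000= 0.01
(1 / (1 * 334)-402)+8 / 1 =-131595 / 334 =-394.00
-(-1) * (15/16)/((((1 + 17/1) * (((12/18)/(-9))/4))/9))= -405/16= -25.31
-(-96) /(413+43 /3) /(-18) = -8 /641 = -0.01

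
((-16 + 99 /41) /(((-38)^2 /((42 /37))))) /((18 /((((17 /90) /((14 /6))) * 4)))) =-9469 /49287330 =-0.00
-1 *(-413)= 413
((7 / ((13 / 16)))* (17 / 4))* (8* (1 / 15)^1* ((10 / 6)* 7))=26656 / 117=227.83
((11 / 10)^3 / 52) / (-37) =-1331 / 1924000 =-0.00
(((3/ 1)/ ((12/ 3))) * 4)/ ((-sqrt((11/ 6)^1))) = -3 * sqrt(66)/ 11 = -2.22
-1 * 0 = 0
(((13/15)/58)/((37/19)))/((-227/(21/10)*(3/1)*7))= -247/73071300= -0.00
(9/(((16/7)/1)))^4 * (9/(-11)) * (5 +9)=-992436543/360448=-2753.34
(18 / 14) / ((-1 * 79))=-9 / 553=-0.02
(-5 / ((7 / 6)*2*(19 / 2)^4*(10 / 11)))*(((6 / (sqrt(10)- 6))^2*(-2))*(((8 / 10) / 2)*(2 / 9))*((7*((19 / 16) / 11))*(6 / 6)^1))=48 / (34295*(6- sqrt(10))^2)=0.00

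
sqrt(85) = 9.22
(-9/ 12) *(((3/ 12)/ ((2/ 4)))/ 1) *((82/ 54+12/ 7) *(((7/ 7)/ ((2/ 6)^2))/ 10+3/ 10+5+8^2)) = -23829/ 280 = -85.10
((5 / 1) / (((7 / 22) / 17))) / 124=935 / 434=2.15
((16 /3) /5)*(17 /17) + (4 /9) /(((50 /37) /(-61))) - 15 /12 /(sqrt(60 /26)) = -19.82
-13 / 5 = -2.60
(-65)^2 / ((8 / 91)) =384475 / 8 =48059.38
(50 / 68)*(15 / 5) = 75 / 34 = 2.21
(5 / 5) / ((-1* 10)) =-1 / 10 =-0.10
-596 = -596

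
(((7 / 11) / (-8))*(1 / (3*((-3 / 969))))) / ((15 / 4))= 2261 / 990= 2.28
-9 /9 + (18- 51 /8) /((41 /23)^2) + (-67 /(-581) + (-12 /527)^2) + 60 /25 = 56138928217109 /10849883314760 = 5.17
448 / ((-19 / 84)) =-37632 / 19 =-1980.63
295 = 295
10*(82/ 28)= 205/ 7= 29.29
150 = 150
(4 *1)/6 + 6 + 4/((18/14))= 88/9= 9.78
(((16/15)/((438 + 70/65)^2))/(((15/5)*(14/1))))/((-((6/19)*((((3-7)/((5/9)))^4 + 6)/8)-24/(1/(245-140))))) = 401375/7354144989127377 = 0.00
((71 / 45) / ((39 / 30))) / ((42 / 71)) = 5041 / 2457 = 2.05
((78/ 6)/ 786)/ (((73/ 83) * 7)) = 0.00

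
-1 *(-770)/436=385/218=1.77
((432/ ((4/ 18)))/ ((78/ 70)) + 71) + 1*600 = 31403/ 13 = 2415.62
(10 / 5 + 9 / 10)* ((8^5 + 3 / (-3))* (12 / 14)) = 407247 / 5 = 81449.40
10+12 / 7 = 82 / 7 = 11.71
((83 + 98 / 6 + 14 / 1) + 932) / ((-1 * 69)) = -3136 / 207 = -15.15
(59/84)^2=3481/7056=0.49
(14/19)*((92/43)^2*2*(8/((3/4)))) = 71.96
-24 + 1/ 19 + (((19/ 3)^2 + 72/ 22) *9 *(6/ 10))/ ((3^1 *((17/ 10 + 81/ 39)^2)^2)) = -286229402237805/ 12147090149249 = -23.56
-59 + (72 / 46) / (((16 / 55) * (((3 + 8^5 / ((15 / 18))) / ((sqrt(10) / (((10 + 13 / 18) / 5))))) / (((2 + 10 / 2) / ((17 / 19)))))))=-59 + 235125 * sqrt(10) / 471040046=-59.00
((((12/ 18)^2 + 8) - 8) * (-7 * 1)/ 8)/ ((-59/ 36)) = 14/ 59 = 0.24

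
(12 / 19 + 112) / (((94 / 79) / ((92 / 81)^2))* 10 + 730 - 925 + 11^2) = -357730960 / 205737719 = -1.74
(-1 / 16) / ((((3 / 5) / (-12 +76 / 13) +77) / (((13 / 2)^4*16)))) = -714025 / 30761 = -23.21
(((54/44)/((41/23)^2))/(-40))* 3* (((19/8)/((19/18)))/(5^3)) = -385641/739640000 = -0.00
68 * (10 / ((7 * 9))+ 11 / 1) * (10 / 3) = 478040 / 189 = 2529.31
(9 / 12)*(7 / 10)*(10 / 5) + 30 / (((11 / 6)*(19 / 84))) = 306789 / 4180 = 73.39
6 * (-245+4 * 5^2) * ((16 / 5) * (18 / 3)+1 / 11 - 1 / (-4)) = -374013 / 22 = -17000.59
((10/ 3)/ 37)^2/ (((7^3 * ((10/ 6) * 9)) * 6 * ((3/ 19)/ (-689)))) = -0.00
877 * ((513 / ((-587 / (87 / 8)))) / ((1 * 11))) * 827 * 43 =-1391906863107 / 51656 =-26945695.82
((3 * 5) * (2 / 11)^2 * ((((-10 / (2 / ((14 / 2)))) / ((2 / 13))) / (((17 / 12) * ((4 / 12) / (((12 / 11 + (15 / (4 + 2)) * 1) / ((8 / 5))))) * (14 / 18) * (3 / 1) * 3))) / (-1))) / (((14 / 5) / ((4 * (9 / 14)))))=155975625 / 2217446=70.34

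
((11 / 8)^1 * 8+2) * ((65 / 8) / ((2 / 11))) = 9295 / 16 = 580.94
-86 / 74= -43 / 37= -1.16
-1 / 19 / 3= -0.02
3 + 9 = 12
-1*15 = -15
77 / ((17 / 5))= 22.65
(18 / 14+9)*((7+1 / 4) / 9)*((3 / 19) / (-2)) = -87 / 133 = -0.65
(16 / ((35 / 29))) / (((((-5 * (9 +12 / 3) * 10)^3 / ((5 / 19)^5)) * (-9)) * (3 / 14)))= 116 / 3671992914525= 0.00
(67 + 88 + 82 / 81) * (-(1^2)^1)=-12637 / 81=-156.01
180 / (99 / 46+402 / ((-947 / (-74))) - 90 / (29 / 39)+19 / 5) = -1136968200 / 528497093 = -2.15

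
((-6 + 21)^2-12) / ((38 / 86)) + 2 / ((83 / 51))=762135 / 1577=483.28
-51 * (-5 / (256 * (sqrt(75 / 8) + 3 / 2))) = -255 / 1216 + 425 * sqrt(6) / 2432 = 0.22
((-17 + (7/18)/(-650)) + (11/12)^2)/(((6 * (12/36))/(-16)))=129.28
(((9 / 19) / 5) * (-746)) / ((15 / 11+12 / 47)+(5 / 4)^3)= -19.79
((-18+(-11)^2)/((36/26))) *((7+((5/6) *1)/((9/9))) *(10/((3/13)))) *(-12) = -8181290/27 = -303010.74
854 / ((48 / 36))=640.50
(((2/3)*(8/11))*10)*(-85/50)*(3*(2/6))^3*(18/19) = -1632/209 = -7.81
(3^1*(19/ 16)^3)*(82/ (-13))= -843657/ 26624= -31.69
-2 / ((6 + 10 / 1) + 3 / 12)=-0.12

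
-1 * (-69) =69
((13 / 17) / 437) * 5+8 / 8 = 7494 / 7429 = 1.01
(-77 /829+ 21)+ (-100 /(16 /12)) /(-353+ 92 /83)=511376249 /24212603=21.12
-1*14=-14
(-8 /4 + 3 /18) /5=-11 /30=-0.37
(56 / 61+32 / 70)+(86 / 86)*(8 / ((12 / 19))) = 89938 / 6405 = 14.04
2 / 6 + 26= 79 / 3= 26.33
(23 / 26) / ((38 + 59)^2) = 23 / 244634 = 0.00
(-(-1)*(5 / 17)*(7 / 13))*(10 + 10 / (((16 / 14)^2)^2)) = 1136975 / 452608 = 2.51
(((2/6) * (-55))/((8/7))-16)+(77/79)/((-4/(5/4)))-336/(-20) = -294757/18960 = -15.55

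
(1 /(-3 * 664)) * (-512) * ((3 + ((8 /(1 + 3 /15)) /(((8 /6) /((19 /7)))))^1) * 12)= 29696 /581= 51.11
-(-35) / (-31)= -35 / 31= -1.13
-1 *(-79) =79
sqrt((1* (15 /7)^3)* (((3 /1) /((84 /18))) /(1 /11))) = 45* sqrt(330) /98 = 8.34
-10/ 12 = -0.83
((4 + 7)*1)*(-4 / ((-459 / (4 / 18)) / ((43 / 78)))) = 1892 / 161109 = 0.01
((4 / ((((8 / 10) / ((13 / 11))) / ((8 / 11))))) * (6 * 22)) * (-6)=-37440 / 11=-3403.64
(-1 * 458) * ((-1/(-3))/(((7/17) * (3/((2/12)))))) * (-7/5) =3893/135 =28.84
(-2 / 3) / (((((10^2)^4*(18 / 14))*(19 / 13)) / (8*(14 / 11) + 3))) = -2639 / 56430000000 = -0.00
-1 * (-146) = 146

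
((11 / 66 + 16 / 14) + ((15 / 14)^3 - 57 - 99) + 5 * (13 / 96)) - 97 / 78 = -65933425 / 428064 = -154.03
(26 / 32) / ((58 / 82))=1.15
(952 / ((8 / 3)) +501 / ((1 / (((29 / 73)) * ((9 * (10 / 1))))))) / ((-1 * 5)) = -1333671 / 365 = -3653.89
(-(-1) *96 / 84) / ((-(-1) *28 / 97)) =194 / 49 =3.96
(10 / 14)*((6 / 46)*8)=120 / 161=0.75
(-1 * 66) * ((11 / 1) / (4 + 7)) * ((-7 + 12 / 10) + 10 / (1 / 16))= -50886 / 5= -10177.20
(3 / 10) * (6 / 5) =0.36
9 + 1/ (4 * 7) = 253/ 28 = 9.04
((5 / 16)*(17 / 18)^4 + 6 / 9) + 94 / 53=239363401 / 89019648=2.69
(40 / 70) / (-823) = -4 / 5761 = -0.00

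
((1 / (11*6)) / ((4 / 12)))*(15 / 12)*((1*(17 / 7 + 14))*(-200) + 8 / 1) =-14340 / 77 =-186.23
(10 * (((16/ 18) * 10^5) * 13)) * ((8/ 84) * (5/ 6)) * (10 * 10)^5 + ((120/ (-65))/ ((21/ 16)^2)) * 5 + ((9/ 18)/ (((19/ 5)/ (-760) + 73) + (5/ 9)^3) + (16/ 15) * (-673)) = 3605672797999715661658479404/ 393157014705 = 9171075837741781.19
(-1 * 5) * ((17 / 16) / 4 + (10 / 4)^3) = -5085 / 64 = -79.45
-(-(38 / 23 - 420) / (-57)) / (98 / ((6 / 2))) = 0.22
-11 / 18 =-0.61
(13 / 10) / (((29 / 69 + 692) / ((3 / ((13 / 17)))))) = 3519 / 477770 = 0.01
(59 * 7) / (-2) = -413 / 2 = -206.50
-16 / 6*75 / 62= -3.23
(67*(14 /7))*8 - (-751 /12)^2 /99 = 14718431 /14256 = 1032.44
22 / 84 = 11 / 42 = 0.26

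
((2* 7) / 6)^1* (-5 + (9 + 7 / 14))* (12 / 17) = 126 / 17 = 7.41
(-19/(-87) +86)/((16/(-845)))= -6338345/1392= -4553.41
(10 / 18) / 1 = 5 / 9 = 0.56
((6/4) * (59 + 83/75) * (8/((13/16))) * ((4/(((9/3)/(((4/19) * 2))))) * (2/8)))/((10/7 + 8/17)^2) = 8171236864/236545725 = 34.54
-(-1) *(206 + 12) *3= 654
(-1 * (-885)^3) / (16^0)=693154125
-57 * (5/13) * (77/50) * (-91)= 30723/10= 3072.30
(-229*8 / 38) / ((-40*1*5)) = 229 / 950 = 0.24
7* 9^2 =567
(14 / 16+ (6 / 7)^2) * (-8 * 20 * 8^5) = -413532160 / 49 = -8439431.84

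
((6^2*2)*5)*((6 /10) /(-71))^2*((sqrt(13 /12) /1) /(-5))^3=-117*sqrt(39) /3150625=-0.00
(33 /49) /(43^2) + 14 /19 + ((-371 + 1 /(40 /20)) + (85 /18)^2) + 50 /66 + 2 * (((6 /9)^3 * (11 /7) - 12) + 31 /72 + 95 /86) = -1124890325459 /3067568658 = -366.70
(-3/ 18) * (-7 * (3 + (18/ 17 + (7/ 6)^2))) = 23219/ 3672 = 6.32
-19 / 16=-1.19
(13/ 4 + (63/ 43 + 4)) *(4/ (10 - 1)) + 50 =20849/ 387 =53.87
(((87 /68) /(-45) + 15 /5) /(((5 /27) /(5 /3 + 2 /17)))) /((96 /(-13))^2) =46613749 /88780800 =0.53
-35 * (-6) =210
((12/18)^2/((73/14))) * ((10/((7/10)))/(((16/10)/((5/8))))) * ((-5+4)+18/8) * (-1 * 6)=-3125/876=-3.57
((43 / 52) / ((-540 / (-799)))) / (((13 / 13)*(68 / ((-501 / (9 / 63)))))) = -2362549 / 37440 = -63.10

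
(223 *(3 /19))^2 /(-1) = -447561 /361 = -1239.78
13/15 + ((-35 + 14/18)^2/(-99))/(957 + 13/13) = 1491601/1745955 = 0.85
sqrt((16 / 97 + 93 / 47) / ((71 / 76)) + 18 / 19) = sqrt(122624290513874) / 6150091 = 1.80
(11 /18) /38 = 11 /684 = 0.02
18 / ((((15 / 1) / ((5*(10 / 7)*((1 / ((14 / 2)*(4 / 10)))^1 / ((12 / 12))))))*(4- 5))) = -3.06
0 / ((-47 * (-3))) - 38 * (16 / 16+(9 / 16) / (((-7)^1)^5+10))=-1702039 / 44792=-38.00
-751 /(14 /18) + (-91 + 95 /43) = -317363 /301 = -1054.36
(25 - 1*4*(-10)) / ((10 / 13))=169 / 2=84.50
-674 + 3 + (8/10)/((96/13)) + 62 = -73067/120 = -608.89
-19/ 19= -1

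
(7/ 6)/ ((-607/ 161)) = -1127/ 3642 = -0.31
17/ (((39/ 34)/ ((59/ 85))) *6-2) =1003/ 467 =2.15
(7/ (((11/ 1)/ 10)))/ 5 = 14/ 11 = 1.27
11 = 11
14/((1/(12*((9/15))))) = 504/5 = 100.80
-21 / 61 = -0.34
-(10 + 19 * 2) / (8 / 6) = -36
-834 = -834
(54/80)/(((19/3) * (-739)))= -0.00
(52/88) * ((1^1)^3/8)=13/176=0.07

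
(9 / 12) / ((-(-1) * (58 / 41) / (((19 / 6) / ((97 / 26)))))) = 10127 / 22504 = 0.45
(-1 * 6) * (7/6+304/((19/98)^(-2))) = -181423/2401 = -75.56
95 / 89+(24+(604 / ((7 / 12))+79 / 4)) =1080.25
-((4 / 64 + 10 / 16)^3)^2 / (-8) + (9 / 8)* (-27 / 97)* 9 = -36519929975 / 13019119616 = -2.81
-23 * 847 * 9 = -175329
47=47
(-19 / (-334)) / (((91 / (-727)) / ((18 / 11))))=-0.74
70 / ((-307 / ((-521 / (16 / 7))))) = 127645 / 2456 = 51.97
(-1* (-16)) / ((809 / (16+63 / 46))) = 6392 / 18607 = 0.34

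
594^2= 352836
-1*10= -10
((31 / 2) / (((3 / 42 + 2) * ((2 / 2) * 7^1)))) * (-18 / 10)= -279 / 145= -1.92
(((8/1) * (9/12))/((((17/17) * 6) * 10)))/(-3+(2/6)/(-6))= -9/275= -0.03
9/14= 0.64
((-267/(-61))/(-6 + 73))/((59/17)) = 4539/241133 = 0.02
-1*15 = -15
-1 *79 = -79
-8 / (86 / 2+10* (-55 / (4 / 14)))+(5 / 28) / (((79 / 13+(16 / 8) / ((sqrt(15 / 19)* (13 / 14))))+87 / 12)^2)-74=-68942303971463970 / 931720265687309-160617600* sqrt(285) / 6930969032743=-74.00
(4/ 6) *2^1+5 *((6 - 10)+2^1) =-26/ 3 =-8.67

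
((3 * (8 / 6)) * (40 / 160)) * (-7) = -7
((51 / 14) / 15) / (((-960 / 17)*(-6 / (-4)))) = -289 / 100800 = -0.00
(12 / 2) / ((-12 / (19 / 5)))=-19 / 10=-1.90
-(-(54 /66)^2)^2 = -6561 /14641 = -0.45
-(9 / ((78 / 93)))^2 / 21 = -25947 / 4732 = -5.48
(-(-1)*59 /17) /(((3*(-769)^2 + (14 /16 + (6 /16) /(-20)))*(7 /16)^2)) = 2416640 /236449896361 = 0.00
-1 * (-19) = 19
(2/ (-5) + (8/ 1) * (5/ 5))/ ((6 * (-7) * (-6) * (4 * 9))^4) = 19/ 16933712219504640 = 0.00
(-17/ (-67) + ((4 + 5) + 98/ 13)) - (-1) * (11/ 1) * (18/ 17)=421100/ 14807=28.44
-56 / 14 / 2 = -2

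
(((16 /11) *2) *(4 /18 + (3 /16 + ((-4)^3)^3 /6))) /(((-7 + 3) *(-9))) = -6291397 /1782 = -3530.53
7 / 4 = 1.75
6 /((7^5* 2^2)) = 3 /33614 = 0.00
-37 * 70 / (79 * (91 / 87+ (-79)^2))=-112665 / 21450791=-0.01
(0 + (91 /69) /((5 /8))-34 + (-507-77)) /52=-106241 /8970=-11.84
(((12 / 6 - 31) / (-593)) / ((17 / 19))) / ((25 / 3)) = 1653 / 252025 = 0.01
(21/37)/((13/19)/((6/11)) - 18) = -0.03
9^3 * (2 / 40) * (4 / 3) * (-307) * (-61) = 4550661 / 5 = 910132.20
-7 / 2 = -3.50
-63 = -63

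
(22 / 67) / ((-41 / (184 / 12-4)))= -748 / 8241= -0.09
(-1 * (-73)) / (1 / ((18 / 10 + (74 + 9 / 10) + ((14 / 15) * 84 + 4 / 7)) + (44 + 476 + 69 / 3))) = 3570211 / 70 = 51003.01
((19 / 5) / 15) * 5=19 / 15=1.27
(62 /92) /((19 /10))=155 /437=0.35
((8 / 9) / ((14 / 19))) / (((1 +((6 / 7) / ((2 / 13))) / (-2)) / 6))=-304 / 75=-4.05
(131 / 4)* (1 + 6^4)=169907 / 4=42476.75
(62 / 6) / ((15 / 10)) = 62 / 9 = 6.89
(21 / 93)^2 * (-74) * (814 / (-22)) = 134162 / 961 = 139.61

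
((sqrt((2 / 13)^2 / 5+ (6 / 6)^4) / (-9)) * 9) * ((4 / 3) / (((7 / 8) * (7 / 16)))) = -3.49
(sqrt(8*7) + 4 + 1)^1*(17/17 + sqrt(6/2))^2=(1 + sqrt(3))^2*(5 + 2*sqrt(14))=93.18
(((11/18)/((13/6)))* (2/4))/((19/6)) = 11/247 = 0.04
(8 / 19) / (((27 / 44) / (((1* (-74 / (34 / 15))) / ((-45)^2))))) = -13024 / 1177335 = -0.01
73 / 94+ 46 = 4397 / 94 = 46.78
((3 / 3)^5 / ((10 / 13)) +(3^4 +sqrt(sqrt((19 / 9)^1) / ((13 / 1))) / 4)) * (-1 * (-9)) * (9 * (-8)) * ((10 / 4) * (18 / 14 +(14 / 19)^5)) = -3473096835834 / 17332693 - 3516703965 * 19^(1 / 4) * sqrt(39) / 225325009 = -200581.87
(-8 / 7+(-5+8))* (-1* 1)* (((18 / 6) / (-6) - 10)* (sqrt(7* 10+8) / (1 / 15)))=2583.29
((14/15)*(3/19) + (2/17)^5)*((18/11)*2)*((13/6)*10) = 3101441928/296750113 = 10.45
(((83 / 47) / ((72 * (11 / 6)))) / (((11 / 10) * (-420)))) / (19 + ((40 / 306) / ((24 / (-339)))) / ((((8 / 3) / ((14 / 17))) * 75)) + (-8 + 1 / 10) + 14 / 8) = -119935 / 53189720507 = -0.00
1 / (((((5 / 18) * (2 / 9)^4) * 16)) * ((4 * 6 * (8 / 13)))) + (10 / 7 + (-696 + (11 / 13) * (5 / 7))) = -2563379971 / 3727360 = -687.72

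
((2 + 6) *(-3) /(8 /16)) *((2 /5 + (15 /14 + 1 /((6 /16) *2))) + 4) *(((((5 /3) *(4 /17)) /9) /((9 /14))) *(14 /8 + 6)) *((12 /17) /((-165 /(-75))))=-14175680 /257499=-55.05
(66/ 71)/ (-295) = -66/ 20945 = -0.00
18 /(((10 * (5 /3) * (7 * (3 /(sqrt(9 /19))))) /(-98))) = -3.47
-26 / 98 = -13 / 49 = -0.27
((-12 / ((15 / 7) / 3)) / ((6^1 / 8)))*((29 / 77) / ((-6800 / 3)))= 87 / 23375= 0.00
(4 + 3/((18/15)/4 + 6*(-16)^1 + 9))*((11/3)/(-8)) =-2101/1156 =-1.82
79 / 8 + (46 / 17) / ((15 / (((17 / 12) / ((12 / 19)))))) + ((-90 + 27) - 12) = -34949 / 540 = -64.72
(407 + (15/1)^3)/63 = 3782/63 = 60.03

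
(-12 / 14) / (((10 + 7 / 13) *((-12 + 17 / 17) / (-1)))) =-78 / 10549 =-0.01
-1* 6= -6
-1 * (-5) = 5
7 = 7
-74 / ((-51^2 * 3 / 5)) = 370 / 7803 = 0.05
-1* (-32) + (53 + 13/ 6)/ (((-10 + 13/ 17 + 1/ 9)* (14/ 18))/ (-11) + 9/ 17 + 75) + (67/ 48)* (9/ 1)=52252535/ 1153816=45.29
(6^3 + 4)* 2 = 440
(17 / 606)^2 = 289 / 367236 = 0.00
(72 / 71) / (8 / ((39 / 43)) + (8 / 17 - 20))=-11934 / 126025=-0.09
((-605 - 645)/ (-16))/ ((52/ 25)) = 15625/ 416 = 37.56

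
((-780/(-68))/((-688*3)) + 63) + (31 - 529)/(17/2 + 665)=326932495/5251504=62.26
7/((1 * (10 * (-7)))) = -1/10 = -0.10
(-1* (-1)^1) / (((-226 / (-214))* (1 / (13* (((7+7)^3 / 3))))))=3816904 / 339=11259.30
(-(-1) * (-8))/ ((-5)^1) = 8/ 5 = 1.60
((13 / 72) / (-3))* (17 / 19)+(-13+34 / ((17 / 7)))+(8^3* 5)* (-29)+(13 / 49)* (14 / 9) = -2132727683 / 28728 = -74238.64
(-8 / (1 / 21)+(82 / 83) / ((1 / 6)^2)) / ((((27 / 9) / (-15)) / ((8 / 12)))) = 36640 / 83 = 441.45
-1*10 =-10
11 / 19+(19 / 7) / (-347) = 26358 / 46151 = 0.57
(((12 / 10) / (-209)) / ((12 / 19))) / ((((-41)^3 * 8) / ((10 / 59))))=1 / 357837832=0.00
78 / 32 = 39 / 16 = 2.44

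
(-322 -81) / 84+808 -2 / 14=67457 / 84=803.06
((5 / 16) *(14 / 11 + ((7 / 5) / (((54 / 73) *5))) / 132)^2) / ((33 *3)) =51670290721 / 10060060032000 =0.01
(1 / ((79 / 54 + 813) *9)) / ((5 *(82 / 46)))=138 / 9016105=0.00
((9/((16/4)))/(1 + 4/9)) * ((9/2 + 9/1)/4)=2187/416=5.26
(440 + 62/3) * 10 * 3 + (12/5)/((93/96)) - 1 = 2142329/155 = 13821.48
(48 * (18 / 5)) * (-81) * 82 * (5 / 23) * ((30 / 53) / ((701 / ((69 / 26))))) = -258240960 / 482989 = -534.67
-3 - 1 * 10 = -13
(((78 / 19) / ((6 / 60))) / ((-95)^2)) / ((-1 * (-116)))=39 / 994555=0.00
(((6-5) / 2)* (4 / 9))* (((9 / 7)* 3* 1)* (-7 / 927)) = -2 / 309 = -0.01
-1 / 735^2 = -1 / 540225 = -0.00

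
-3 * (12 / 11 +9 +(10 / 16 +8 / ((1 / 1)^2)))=-4941 / 88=-56.15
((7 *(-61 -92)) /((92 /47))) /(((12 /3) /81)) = -4077297 /368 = -11079.61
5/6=0.83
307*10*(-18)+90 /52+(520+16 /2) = -1422987 /26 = -54730.27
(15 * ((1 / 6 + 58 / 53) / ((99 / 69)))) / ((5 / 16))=73784 / 1749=42.19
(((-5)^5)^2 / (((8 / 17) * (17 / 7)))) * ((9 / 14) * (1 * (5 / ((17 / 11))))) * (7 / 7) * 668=11871696920.96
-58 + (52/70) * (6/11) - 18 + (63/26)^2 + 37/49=-125648013/1821820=-68.97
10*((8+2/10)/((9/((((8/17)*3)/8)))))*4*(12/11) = 1312/187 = 7.02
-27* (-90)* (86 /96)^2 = 249615 /128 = 1950.12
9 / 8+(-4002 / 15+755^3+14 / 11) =430368610.60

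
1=1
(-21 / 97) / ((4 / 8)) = -42 / 97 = -0.43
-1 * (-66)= 66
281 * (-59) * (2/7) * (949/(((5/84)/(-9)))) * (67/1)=227694792312/5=45538958462.40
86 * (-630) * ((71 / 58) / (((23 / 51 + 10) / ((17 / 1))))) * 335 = -558639008550 / 15457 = -36141489.85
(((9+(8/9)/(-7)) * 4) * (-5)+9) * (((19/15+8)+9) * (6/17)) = -5815924/5355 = -1086.07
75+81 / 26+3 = 2109 / 26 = 81.12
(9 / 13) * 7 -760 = -9817 / 13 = -755.15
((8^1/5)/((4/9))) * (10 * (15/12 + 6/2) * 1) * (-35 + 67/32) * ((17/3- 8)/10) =375921/320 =1174.75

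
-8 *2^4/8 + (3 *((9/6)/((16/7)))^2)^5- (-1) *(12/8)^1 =-10.90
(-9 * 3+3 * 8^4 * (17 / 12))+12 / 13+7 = 226056 / 13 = 17388.92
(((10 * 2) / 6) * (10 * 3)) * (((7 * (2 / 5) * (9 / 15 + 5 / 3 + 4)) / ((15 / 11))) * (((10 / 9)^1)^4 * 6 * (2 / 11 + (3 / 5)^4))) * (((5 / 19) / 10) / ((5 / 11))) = 1983559424 / 9349425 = 212.16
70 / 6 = 35 / 3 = 11.67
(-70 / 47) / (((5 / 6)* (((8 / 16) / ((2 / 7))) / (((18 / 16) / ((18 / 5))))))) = -15 / 47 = -0.32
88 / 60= 22 / 15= 1.47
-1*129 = -129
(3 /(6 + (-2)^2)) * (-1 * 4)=-6 /5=-1.20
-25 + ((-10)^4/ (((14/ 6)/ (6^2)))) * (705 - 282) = 456839825/ 7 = 65262832.14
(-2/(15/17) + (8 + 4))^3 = 3112136/3375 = 922.11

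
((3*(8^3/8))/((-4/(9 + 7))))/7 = -109.71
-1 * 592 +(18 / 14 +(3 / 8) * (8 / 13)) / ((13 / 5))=-699646 / 1183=-591.42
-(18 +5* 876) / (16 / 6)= -6597 / 4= -1649.25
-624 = -624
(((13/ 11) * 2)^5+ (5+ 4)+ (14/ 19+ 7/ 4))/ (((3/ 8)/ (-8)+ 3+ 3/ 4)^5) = 280134436618502144/ 2288014417702566333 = 0.12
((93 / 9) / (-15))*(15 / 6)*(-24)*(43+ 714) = 93868 / 3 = 31289.33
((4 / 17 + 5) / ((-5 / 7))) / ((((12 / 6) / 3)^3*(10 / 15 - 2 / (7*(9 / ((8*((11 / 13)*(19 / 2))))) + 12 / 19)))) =2517543 / 58480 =43.05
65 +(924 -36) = 953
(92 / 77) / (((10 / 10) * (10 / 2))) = 92 / 385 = 0.24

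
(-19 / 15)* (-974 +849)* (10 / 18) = 2375 / 27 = 87.96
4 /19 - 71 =-1345 /19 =-70.79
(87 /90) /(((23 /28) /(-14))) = -5684 /345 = -16.48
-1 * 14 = -14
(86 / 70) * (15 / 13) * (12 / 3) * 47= 24252 / 91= 266.51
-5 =-5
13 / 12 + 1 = 25 / 12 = 2.08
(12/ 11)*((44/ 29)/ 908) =12/ 6583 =0.00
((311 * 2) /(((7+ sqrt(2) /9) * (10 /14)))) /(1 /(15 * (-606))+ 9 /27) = 4488129324 /12016043 - 71240148 * sqrt(2) /12016043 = 365.13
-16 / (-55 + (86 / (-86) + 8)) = 1 / 3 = 0.33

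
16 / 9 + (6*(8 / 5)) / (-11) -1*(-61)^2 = -1841447 / 495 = -3720.09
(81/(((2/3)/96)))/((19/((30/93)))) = 198.03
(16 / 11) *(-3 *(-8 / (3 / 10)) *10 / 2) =6400 / 11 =581.82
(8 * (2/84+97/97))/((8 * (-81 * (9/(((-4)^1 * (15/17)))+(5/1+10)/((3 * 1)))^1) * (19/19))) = -430/83349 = -0.01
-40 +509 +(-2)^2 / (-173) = 81133 / 173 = 468.98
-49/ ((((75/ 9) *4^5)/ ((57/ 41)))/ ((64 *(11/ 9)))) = -10241/ 16400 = -0.62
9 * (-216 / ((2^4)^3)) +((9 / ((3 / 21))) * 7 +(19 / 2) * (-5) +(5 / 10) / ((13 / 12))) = 2619049 / 6656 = 393.49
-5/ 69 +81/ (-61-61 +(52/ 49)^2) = -14870279/ 20025042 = -0.74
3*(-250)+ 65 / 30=-4487 / 6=-747.83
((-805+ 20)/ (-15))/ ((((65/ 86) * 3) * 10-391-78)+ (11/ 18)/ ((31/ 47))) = -1255686/ 10686905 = -0.12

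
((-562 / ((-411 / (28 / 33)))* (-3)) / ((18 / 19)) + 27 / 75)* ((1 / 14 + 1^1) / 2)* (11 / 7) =-3371099 / 1208340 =-2.79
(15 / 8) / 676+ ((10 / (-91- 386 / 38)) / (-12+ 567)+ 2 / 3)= 0.67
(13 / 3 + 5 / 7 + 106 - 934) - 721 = -1543.95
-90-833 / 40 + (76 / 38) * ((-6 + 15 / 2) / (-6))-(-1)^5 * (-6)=-4693 / 40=-117.32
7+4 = 11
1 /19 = 0.05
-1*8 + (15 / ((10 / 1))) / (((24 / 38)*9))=-557 / 72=-7.74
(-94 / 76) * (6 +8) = -17.32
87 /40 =2.18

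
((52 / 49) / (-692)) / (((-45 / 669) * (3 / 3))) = 0.02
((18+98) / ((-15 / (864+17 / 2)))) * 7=-141694 / 3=-47231.33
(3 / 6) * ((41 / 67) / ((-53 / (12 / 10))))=-0.01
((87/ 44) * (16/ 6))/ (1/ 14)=812/ 11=73.82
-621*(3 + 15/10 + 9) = -16767/2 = -8383.50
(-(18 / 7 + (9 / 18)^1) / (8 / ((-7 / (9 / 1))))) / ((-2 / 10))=-215 / 144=-1.49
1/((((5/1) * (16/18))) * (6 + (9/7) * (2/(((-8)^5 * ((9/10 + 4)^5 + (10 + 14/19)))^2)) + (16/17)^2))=34632317962247665621187100672/1059874090655484160975153449325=0.03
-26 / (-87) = 26 / 87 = 0.30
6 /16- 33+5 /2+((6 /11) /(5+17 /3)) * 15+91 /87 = -433513 /15312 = -28.31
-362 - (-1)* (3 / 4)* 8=-356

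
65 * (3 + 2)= 325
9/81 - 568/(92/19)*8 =-194233/207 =-938.32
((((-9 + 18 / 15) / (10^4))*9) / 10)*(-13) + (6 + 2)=4004563 / 500000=8.01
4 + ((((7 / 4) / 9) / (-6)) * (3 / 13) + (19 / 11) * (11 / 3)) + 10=19025 / 936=20.33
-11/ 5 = -2.20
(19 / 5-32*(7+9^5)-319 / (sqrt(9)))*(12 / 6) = -56696836 / 15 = -3779789.07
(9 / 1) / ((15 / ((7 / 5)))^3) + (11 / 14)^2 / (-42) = -949433 / 128625000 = -0.01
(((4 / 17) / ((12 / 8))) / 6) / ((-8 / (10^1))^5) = -0.08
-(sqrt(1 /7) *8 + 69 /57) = -8 *sqrt(7) /7 - 23 /19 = -4.23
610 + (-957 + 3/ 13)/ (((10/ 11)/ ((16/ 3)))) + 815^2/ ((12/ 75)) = 1078064833/ 260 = 4146403.20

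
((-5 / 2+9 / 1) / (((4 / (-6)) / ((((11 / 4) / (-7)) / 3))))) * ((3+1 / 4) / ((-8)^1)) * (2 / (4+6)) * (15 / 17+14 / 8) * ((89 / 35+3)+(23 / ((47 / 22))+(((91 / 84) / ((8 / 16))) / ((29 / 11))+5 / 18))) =-4.75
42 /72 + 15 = 187 /12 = 15.58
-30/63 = -10/21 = -0.48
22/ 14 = 11/ 7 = 1.57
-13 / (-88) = 0.15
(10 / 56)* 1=5 / 28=0.18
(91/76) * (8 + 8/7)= 208/19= 10.95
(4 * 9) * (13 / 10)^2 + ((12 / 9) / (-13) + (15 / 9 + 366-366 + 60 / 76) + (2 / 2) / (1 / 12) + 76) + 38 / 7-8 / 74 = 750950449 / 4797975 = 156.51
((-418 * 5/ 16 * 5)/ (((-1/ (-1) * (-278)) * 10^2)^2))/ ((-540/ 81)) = 627/ 4946176000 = 0.00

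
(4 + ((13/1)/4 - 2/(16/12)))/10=23/40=0.58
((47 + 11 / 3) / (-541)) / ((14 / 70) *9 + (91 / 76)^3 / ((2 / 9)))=-667243520 / 67861302849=-0.01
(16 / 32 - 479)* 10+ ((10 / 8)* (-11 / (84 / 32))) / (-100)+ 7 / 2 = -4781.45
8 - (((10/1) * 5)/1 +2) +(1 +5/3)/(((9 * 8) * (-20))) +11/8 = -46037/1080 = -42.63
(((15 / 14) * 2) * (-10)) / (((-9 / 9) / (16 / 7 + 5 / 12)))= 5675 / 98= 57.91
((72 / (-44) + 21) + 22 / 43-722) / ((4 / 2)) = -332105 / 946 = -351.06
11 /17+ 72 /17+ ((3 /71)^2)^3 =10632323577836 /2177704826657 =4.88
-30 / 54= -5 / 9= -0.56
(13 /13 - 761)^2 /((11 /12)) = 6931200 /11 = 630109.09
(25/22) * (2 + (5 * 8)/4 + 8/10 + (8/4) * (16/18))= 1640/99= 16.57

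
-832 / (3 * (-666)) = 416 / 999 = 0.42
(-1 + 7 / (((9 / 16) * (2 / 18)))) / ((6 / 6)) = 111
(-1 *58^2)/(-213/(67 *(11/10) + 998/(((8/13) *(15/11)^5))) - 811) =4267575738668/1029482874557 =4.15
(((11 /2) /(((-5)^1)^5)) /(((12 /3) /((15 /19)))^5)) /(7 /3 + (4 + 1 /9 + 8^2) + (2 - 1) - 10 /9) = -8019 /1069991708672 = -0.00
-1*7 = -7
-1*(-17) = 17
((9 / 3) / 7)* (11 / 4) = 33 / 28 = 1.18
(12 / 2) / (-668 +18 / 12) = -12 / 1333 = -0.01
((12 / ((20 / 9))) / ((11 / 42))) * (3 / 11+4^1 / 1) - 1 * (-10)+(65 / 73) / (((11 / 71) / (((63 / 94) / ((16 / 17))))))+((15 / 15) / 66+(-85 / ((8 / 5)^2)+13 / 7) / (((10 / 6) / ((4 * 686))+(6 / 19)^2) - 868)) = 52547138732327096747 / 513960108890125920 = 102.24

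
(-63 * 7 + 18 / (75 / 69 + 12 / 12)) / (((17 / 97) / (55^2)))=-1014957075 / 136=-7462919.67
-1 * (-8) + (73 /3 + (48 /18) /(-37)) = 3581 /111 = 32.26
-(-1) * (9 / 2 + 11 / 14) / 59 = 37 / 413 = 0.09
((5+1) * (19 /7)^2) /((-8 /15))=-16245 /196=-82.88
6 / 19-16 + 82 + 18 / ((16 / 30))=100.07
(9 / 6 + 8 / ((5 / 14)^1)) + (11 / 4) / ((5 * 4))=1923 / 80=24.04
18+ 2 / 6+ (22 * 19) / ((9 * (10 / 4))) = 1661 / 45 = 36.91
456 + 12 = 468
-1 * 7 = -7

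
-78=-78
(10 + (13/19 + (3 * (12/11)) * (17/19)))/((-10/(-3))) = 1707/418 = 4.08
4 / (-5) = -4 / 5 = -0.80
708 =708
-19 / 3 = -6.33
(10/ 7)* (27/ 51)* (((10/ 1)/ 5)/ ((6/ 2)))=60/ 119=0.50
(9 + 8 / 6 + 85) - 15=80.33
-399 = -399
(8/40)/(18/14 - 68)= -7/2335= -0.00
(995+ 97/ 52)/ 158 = 51837/ 8216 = 6.31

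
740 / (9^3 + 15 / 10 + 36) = 1480 / 1533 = 0.97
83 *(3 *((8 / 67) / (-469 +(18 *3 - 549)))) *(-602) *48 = 14390208 / 16147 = 891.20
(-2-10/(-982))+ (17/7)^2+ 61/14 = 397709/48118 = 8.27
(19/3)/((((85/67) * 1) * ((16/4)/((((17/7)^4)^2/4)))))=377.55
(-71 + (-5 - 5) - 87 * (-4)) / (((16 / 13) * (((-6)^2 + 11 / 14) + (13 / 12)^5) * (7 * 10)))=26990496 / 333366455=0.08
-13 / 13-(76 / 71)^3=-796887 / 357911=-2.23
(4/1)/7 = 4/7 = 0.57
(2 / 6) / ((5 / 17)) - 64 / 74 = 149 / 555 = 0.27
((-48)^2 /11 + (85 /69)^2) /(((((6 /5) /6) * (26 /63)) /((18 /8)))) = 3480377985 /605176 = 5751.02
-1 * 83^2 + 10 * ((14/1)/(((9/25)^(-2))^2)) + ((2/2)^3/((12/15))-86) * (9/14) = -6941.13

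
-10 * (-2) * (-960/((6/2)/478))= -3059200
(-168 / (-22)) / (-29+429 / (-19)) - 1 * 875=-336932 / 385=-875.15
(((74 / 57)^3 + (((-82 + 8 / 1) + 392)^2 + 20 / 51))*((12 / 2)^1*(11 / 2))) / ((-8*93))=-437765475499 / 97596711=-4485.45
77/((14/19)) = 209/2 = 104.50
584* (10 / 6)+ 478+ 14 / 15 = 1452.27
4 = 4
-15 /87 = -5 /29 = -0.17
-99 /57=-33 /19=-1.74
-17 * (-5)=85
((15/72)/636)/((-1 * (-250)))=1/763200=0.00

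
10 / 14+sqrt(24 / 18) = 5 / 7+2 * sqrt(3) / 3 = 1.87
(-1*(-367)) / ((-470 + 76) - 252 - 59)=-367 / 705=-0.52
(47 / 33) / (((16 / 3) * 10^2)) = 0.00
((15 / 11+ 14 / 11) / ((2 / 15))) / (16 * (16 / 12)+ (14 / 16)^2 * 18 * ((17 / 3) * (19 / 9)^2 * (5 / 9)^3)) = 136993680 / 561286583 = 0.24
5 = 5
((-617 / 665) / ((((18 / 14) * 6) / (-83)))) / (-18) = -0.55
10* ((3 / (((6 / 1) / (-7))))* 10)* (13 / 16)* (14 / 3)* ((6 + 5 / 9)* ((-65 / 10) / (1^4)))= 56548.50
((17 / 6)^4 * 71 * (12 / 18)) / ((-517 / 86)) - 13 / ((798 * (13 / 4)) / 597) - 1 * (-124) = -386.41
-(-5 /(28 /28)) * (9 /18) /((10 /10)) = 5 /2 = 2.50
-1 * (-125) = 125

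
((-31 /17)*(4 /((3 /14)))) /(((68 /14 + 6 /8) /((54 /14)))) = -62496 /2669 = -23.42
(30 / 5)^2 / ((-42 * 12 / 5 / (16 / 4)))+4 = 2.57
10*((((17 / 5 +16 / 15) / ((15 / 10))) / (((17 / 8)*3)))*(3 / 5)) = 2144 / 765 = 2.80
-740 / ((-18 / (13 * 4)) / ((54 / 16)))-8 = 7207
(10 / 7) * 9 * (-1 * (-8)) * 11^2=87120 / 7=12445.71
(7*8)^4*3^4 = 796594176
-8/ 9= -0.89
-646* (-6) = 3876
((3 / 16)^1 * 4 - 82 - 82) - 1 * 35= -793 / 4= -198.25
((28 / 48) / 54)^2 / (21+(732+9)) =49 / 319966848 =0.00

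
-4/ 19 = -0.21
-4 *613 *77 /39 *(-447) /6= 14065898 /39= 360664.05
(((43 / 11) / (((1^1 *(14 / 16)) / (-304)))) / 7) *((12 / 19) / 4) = -16512 / 539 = -30.63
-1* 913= -913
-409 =-409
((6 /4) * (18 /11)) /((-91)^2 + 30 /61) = 1647 /5556881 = 0.00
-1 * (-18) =18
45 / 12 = 15 / 4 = 3.75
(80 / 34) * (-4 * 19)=-3040 / 17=-178.82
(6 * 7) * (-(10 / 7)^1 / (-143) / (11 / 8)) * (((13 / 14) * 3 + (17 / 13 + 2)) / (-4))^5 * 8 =-25162222005668235 / 1256451282230144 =-20.03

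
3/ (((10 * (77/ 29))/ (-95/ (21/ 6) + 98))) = 21576/ 2695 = 8.01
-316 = -316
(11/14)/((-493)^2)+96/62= 163329269/105483266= 1.55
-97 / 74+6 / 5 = -41 / 370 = -0.11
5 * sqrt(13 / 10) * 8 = 4 * sqrt(130) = 45.61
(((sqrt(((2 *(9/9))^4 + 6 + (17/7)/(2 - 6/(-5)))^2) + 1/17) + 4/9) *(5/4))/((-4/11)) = -21924155/274176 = -79.96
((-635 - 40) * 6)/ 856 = -2025/ 428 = -4.73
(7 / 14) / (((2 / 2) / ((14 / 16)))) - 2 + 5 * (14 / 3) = 21.77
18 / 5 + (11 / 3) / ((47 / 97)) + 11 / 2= 23501 / 1410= 16.67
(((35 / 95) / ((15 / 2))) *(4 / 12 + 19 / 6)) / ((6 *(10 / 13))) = 637 / 17100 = 0.04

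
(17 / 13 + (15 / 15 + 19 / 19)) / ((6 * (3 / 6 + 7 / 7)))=43 / 117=0.37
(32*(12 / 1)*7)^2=7225344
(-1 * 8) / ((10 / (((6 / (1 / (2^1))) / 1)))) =-48 / 5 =-9.60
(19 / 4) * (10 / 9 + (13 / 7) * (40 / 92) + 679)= 18746369 / 5796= 3234.36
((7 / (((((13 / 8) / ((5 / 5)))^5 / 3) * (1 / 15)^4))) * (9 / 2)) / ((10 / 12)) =188116992000 / 371293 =506653.75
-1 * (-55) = 55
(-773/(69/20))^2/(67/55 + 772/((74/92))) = 486388606000/9310797279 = 52.24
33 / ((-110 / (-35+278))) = -729 / 10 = -72.90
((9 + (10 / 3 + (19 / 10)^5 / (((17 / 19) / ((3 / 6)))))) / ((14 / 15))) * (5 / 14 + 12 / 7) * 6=348.49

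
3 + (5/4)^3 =317/64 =4.95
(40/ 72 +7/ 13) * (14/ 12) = 448/ 351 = 1.28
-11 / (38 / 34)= -187 / 19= -9.84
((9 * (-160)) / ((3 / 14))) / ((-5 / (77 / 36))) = 8624 / 3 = 2874.67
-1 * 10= -10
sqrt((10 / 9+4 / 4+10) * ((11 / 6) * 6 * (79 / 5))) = 45.88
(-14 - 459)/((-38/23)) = 10879/38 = 286.29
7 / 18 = 0.39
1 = 1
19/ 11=1.73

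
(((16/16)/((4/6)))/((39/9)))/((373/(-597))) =-5373/9698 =-0.55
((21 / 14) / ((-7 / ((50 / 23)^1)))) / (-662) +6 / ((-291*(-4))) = 30283 / 5169227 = 0.01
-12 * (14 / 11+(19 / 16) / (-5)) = -2733 / 220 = -12.42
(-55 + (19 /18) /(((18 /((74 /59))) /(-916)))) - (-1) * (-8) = -623051 /4779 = -130.37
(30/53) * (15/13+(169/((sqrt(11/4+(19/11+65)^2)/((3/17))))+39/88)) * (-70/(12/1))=-319725/60632 -130130 * sqrt(239595)/43175019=-6.75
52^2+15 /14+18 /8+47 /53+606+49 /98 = 4919027 /1484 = 3314.71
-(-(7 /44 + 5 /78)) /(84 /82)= 0.22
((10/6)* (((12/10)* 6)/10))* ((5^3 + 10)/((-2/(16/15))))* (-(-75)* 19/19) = -6480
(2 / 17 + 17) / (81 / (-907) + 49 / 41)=10821417 / 699074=15.48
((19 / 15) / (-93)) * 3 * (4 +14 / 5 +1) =-247 / 775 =-0.32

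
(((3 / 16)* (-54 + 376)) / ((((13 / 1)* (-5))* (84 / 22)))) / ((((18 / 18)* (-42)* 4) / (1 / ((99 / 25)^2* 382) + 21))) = 139104437 / 4574465280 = 0.03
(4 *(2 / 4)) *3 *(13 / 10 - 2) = -4.20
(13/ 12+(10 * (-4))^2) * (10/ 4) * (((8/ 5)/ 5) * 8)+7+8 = 153929/ 15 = 10261.93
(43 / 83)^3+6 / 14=2271910 / 4002509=0.57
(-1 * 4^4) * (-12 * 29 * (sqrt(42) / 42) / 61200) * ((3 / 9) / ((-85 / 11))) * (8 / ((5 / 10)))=-163328 * sqrt(42) / 6827625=-0.16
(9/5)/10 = 9/50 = 0.18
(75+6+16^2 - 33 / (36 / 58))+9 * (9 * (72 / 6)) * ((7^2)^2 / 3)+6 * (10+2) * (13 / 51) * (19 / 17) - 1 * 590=777638.35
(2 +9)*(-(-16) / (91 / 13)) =176 / 7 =25.14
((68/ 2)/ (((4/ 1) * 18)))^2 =289/ 1296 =0.22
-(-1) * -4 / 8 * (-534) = 267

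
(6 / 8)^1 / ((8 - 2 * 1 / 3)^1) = 9 / 88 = 0.10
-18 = -18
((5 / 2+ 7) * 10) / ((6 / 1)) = 95 / 6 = 15.83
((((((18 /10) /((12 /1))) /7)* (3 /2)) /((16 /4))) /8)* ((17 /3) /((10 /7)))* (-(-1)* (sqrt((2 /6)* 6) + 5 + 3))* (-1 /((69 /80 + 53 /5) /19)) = -969 /18340 - 969* sqrt(2) /146720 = -0.06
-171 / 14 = -12.21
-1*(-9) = 9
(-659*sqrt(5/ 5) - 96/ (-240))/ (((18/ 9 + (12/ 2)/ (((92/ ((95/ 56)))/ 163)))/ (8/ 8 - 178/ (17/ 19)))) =5708902864/ 877319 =6507.21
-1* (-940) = 940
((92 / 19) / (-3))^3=-778688 / 185193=-4.20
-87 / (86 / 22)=-957 / 43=-22.26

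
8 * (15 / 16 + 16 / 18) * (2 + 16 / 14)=2893 / 63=45.92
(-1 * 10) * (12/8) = -15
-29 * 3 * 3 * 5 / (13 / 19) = -24795 / 13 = -1907.31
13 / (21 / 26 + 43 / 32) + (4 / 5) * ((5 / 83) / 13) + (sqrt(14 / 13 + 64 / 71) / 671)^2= 16968189723322 / 2806436266205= 6.05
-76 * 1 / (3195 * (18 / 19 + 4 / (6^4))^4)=-12127339272121344 / 416053083928482355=-0.03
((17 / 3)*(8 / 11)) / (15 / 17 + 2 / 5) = 11560 / 3597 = 3.21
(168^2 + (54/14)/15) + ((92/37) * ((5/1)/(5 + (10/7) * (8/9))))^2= 8441287495281/299037515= 28228.19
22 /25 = 0.88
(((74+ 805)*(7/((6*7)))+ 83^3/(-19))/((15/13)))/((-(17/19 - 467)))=-14794091/265680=-55.68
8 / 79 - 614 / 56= -24029 / 2212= -10.86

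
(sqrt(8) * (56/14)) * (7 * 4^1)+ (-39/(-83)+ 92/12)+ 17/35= 75143/8715+ 224 * sqrt(2)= 325.41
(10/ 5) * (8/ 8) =2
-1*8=-8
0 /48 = 0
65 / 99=0.66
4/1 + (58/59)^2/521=7257768/1813601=4.00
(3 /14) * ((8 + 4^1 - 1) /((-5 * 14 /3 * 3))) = -33 /980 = -0.03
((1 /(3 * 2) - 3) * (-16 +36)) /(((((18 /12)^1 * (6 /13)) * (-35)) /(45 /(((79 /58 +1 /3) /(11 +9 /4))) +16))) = 9588527 /11151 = 859.88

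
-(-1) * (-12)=-12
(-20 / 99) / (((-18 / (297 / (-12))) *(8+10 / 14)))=-35 / 1098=-0.03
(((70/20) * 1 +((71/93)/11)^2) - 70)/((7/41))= -5706309275/14651406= -389.47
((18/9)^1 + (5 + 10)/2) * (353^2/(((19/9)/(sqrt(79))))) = 1121481 * sqrt(79)/2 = 4983970.58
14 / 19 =0.74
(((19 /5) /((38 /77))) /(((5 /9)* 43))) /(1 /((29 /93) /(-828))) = -0.00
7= 7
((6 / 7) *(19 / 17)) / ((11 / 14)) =228 / 187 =1.22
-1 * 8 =-8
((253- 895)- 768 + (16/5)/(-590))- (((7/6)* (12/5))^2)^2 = -54260494/36875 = -1471.47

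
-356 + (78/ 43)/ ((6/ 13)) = -15139/ 43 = -352.07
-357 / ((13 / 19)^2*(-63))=6137 / 507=12.10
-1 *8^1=-8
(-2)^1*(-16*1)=32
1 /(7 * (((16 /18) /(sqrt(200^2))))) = 225 /7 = 32.14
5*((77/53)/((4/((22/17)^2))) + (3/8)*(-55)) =-12263845/122536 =-100.08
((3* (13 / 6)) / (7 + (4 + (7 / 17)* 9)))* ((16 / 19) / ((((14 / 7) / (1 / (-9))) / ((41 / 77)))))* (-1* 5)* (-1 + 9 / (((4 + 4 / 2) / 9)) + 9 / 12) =480233 / 658350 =0.73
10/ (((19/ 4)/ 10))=400/ 19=21.05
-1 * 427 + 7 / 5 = -2128 / 5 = -425.60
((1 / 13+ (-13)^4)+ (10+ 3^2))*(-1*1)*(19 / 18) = -2353093 / 78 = -30167.86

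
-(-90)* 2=180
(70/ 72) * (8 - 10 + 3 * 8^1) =21.39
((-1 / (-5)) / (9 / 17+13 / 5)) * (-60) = -510 / 133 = -3.83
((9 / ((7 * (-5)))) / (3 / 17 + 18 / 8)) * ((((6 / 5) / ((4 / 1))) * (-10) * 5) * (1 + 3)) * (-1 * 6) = -14688 / 385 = -38.15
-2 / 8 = -1 / 4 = -0.25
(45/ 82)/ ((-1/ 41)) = -22.50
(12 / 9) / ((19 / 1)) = 4 / 57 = 0.07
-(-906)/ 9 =302/ 3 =100.67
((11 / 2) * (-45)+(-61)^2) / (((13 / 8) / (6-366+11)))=-9698012 / 13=-746000.92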